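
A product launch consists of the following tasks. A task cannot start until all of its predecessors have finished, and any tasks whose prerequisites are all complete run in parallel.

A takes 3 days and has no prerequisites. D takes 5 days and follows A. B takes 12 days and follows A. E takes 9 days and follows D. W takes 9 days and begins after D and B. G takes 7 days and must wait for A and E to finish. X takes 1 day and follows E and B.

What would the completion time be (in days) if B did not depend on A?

24

With the dependency in place, A→D→E→G = 3+5+9+7 = 24 sets the finish at 24 days.
Without A→B, B's earliest start moves from 3 to 0.
New critical path: A→D→E→G = 3+5+9+7 = 24 ⇒ 24 days.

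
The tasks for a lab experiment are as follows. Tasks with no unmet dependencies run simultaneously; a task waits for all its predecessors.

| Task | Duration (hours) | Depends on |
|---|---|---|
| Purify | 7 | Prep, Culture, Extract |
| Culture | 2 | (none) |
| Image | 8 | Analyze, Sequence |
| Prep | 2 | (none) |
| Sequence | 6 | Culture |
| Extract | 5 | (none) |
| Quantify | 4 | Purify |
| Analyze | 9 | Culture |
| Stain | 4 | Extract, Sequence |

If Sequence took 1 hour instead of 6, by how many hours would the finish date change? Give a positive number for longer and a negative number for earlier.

0

Actual critical path: Culture→Analyze→Image = 2+9+8 = 19 ⇒ 19 hours.
The longest path through Sequence is only 16 hours, so Sequence has float 3.
No other chain overtakes it, so the finish is 19 hours.
Change in finish: 19 − 19 = +0 hours.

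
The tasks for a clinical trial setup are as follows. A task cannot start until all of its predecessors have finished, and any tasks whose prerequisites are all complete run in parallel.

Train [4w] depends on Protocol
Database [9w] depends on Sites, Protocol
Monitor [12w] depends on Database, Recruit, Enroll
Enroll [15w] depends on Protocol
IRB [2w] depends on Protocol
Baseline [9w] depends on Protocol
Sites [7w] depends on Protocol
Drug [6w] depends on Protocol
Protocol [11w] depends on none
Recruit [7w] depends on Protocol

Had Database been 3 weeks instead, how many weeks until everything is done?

As given, the longest chain is Protocol→Sites→Database→Monitor = 11+7+9+12 = 39, so the finish is 39 weeks.
Database is on the critical path; changing it to 3 makes that path 33 weeks.
New critical path: Protocol→Enroll→Monitor = 11+15+12 = 38 ⇒ 38 weeks.

38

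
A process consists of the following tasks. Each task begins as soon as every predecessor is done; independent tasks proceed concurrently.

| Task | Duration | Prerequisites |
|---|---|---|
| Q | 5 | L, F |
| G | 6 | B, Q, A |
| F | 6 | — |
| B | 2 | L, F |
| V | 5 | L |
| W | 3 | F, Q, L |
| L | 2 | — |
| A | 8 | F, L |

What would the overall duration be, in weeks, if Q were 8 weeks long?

As given, the longest chain is F→A→G = 6+8+6 = 20, so the finish is 20 weeks.
Q has 3 weeks of float (longest path through it is 17).
Now F→Q→G = 6+8+6 = 20 is longest, so the finish becomes 20 weeks.

20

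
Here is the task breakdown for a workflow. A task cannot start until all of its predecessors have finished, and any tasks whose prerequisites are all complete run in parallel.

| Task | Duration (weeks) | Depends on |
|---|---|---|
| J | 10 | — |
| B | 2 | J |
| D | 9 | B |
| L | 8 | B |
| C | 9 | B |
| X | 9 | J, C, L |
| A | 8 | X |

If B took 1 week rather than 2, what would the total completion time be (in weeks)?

37

Critical path before the change: J→B→C→X→A = 10+2+9+9+8 = 38 giving 38 weeks.
Since B is critical, the -1 change carries straight to that chain (now 37 weeks).
The critical path is still J→B→C→X→A; finish is now 37 weeks.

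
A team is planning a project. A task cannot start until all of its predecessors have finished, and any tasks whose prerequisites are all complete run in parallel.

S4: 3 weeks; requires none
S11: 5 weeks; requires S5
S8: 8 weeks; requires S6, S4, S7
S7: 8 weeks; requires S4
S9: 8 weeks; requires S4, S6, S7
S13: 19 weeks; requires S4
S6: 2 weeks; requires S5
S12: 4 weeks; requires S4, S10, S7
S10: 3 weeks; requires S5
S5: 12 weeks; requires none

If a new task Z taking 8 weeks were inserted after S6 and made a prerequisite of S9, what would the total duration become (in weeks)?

Originally the project takes 22 weeks.
With Z inserted, S9 now waits for max(S4, S6, S7, Z).
New critical path: S5→S6→Z→S9 = 12+2+8+8 = 30 ⇒ 30 weeks.

30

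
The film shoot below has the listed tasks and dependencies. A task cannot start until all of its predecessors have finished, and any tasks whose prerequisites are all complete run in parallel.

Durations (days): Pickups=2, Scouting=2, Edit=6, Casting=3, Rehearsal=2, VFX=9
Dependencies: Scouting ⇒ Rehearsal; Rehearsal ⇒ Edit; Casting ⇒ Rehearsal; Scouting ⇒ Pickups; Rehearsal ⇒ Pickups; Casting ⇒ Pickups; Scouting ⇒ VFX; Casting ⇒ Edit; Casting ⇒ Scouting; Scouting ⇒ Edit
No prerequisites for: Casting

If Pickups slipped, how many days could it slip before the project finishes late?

5

Critical path: Casting→Scouting→VFX = 3+2+9 = 14, so the finish is 14 days.
The longest chain containing Pickups totals 9 days.
Slack of Pickups = 12 − 7 = 5 days.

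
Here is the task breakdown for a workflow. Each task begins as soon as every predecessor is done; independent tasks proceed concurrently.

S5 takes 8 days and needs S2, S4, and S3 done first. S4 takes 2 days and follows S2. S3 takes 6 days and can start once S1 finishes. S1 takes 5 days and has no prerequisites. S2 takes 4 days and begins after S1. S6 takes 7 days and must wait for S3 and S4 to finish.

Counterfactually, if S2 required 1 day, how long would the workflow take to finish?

Baseline: S1→S2→S4→S5 = 5+4+2+8 = 19 → 19 days.
Since S2 is critical, the -3 change carries straight to that chain (now 16 days).
New critical path: S1→S3→S5 = 5+6+8 = 19 ⇒ 19 days.

19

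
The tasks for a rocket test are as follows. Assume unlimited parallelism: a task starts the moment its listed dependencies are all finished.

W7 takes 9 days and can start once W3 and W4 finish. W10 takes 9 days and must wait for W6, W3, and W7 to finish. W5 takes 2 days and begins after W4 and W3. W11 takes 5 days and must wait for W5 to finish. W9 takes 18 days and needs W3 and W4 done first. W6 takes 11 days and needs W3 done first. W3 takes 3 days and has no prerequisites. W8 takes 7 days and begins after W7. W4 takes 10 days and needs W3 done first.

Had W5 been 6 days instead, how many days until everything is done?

As given, the longest chain is W3→W4→W7→W10 = 3+10+9+9 = 31, so the finish is 31 days.
W5 has 11 days of float (longest path through it is 20).
That remains the longest chain; total 31 days.

31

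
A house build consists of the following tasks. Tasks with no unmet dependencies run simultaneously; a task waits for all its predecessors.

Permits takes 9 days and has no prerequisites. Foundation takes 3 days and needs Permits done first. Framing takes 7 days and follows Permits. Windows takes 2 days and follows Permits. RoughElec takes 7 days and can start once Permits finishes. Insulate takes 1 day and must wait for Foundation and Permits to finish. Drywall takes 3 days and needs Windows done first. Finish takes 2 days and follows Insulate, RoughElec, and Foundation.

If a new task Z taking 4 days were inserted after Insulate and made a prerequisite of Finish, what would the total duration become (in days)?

Originally the schedule takes 18 days.
With Z inserted, Finish now waits for max(Insulate, RoughElec, Foundation, Z).
New critical path: Permits→Foundation→Insulate→Z→Finish = 9+3+1+4+2 = 19 ⇒ 19 days.

19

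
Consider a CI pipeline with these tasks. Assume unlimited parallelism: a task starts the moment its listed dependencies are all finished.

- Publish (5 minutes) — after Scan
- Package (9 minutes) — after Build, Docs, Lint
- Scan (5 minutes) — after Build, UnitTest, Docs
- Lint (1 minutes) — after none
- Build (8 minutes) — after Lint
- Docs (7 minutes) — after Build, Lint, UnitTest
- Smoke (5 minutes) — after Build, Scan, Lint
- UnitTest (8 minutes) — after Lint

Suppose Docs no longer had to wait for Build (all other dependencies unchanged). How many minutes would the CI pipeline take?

Before: longest chain Lint→UnitTest→Docs→Scan→Publish = 1+8+7+5+5 = 26, finish 26.
Dropping Build→Docs doesn't change Docs's earliest start (9); another predecessor still binds.
The longest chain is now Lint→UnitTest→Docs→Scan→Publish = 1+8+7+5+5 = 26, so the CI pipeline takes 26 minutes.

26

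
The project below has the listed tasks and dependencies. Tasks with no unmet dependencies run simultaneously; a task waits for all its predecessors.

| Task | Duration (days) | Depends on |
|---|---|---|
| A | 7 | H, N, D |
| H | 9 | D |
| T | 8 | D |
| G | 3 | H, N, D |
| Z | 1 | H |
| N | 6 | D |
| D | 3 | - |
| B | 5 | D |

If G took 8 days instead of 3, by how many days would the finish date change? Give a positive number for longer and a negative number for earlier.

1

Critical path before the change: D→H→A = 3+9+7 = 19 giving 19 days.
G has 4 days of float (longest path through it is 15).
New critical path: D→H→G = 3+9+8 = 20 ⇒ 20 days.
Change in finish: 20 − 19 = +1 days.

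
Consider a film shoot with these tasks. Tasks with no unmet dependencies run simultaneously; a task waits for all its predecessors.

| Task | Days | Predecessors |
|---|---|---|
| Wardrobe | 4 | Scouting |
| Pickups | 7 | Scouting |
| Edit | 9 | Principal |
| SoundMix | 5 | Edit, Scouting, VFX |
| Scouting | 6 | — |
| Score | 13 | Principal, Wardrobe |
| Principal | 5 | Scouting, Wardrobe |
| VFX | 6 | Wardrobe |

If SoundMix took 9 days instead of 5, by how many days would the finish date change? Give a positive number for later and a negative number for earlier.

4

Actual critical path: Scouting→Wardrobe→Principal→Edit→SoundMix = 6+4+5+9+5 = 29 ⇒ 29 days.
SoundMix lies on that path, so at 9 days the path becomes 33 days.
No other chain overtakes it, so the finish is 33 days.
Change in finish: 33 − 29 = +4 days.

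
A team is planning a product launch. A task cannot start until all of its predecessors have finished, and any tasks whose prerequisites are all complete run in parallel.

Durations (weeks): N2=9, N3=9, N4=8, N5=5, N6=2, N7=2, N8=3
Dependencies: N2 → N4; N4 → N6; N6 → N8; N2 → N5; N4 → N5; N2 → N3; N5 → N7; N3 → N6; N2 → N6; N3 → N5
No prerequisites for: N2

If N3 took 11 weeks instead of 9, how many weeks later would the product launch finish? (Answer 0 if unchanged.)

Baseline: N2→N3→N5→N7 = 9+9+5+2 = 25 → 25 weeks.
N3 lies on that path, so at 11 weeks the path becomes 27 weeks.
No other chain overtakes it, so the finish is 27 weeks.
Change in finish: 27 − 25 = +2 weeks.

2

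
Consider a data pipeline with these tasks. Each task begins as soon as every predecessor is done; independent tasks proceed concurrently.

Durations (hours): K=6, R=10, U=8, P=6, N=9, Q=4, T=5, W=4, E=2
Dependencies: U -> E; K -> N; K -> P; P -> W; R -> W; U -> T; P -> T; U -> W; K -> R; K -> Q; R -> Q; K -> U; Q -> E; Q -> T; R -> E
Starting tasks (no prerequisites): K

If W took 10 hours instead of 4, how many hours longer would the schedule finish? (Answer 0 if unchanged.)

The binding path is K→R→Q→T = 6+10+4+5 = 25; finish at 25 hours.
W is off the critical path — its longest chain is 20 hours, giving 5 of slack.
New critical path: K→R→W = 6+10+10 = 26 ⇒ 26 hours.
Change in finish: 26 − 25 = +1 hours.

1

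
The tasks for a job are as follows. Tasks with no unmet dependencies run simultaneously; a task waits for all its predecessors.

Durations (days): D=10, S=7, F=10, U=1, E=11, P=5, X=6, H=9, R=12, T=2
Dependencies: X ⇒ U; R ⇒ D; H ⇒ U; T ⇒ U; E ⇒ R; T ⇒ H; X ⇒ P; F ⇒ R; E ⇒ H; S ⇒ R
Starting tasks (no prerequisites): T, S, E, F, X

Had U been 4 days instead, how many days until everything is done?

33

As given, the longest chain is E→R→D = 11+12+10 = 33, so the finish is 33 days.
U has 12 days of float (longest path through it is 21).
The critical path is still E→R→D; finish is now 33 days.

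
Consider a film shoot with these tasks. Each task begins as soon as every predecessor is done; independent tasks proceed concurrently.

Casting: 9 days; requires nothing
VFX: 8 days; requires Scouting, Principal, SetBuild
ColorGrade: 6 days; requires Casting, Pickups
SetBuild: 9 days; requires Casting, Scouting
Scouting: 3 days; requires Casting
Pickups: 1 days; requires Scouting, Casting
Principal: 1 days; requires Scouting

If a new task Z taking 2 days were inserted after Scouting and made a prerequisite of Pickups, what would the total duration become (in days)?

29

Originally the job takes 29 days.
With Z inserted, Pickups now waits for max(Scouting, Casting, Z).
New critical path: Casting→Scouting→SetBuild→VFX = 9+3+9+8 = 29 ⇒ 29 days.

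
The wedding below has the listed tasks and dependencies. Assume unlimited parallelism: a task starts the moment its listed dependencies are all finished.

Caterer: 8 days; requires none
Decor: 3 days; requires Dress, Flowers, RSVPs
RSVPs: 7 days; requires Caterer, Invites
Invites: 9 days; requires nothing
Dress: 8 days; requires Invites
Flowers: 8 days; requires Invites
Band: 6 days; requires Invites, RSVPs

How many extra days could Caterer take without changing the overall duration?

Invites→RSVPs→Band = 9+7+6 = 22 sets the makespan at 22 days.
The longest chain containing Caterer totals 21 days.
Float = 22 − 21 = 1.

1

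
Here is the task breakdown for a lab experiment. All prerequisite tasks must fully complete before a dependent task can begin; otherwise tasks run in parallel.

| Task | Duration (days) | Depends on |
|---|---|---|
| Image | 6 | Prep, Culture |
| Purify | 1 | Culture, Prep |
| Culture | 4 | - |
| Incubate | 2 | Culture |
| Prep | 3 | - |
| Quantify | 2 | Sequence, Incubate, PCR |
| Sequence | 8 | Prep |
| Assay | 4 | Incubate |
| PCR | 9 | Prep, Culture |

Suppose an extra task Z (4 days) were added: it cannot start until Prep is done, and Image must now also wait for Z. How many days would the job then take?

Originally the job takes 15 days.
With Z inserted, Image now waits for max(Prep, Culture, Z).
New critical path: Culture→PCR→Quantify = 4+9+2 = 15 ⇒ 15 days.

15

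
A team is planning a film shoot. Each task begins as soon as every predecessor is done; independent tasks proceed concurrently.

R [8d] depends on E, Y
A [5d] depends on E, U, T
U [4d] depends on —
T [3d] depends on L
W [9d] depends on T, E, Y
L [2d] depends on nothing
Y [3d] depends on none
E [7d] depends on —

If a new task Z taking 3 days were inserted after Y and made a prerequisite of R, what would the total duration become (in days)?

Originally the plan takes 16 days.
With Z inserted, R now waits for max(E, Y, Z).
New critical path: E→W = 7+9 = 16 ⇒ 16 days.

16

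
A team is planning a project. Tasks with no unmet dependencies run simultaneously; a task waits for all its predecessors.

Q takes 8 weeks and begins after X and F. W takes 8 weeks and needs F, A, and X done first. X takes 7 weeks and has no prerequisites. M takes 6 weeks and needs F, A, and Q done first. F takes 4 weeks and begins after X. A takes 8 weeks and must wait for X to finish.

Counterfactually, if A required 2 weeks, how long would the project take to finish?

25

Critical path before the change: X→F→Q→M = 7+4+8+6 = 25 giving 25 weeks.
A is off the critical path — its longest chain is 23 weeks, giving 2 of slack.
The critical path is still X→F→Q→M; finish is now 25 weeks.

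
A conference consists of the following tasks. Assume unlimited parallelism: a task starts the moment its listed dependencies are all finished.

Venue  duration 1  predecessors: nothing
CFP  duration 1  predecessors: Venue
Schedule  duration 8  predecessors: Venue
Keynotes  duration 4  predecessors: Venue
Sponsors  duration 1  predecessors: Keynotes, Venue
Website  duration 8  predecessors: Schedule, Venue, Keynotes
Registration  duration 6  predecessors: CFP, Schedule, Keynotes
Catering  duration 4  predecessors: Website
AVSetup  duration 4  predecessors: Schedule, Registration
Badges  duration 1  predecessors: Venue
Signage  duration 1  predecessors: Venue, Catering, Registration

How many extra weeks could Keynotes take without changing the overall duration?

4

Venue→Schedule→Website→Catering→Signage = 1+8+8+4+1 = 22 sets the makespan at 22 weeks.
Keynotes finishes as early as 5 and must finish by 9.
So Keynotes can slip 9 − 5 = 4 weeks.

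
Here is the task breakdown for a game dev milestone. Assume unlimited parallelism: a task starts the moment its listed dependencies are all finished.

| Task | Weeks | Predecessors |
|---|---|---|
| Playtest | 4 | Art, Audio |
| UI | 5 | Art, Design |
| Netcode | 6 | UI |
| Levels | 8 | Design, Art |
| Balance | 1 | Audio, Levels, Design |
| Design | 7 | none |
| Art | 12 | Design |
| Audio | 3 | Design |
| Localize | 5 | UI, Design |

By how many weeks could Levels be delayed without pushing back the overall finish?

2

Critical path: Design→Art→UI→Netcode = 7+12+5+6 = 30, so the finish is 30 weeks.
Levels finishes as early as 27 and must finish by 29.
So Levels can slip 29 − 27 = 2 weeks.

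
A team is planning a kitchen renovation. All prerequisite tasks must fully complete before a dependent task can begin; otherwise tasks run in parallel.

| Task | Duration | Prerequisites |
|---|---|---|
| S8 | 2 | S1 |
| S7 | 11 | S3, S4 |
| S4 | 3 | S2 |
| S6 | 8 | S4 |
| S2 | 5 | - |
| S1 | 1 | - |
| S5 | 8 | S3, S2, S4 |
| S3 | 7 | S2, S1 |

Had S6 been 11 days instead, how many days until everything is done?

The binding path is S2→S3→S7 = 5+7+11 = 23; finish at 23 days.
S6 has 7 days of float (longest path through it is 16).
The critical path is still S2→S3→S7; finish is now 23 days.

23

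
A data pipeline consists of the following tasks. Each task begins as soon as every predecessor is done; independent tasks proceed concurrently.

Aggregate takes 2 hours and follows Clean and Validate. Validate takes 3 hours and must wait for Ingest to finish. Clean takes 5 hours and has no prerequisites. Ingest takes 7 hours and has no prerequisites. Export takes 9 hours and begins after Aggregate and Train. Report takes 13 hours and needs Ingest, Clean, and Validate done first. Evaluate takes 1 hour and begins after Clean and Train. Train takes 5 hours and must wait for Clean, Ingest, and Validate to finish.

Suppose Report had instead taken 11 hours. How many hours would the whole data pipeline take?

24

Critical path before the change: Ingest→Validate→Train→Export = 7+3+5+9 = 24 giving 24 hours.
The longest path through Report is only 23 hours, so Report has float 1.
The critical path is still Ingest→Validate→Train→Export; finish is now 24 hours.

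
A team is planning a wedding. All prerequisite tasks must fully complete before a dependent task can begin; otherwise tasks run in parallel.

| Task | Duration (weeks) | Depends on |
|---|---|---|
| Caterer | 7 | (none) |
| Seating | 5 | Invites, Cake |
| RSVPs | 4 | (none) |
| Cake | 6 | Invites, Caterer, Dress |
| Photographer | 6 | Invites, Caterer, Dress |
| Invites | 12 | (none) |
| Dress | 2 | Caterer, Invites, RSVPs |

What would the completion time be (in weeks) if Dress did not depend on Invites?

23

Before: longest chain Invites→Dress→Cake→Seating = 12+2+6+5 = 25, finish 25.
Without Invites→Dress, Dress's earliest start moves from 12 to 7.
After: Invites→Cake→Seating = 12+6+5 = 23 → 23 weeks.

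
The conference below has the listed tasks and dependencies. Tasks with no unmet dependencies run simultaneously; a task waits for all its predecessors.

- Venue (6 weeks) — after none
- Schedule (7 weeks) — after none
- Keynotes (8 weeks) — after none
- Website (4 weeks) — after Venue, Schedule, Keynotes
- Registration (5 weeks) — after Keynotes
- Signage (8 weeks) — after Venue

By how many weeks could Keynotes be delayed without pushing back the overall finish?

1

The longest chain is Venue→Signage = 6+8 = 14; overall finish 14 weeks.
Keynotes finishes as early as 8 and must finish by 9.
Slack of Keynotes = 1 − 0 = 1 week.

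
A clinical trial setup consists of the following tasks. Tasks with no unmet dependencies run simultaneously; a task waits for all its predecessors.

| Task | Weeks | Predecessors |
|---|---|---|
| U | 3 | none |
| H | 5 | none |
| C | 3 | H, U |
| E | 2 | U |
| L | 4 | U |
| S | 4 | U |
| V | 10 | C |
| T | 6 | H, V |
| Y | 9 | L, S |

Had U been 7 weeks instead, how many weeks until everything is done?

26

Baseline: H→C→V→T = 5+3+10+6 = 24 → 24 weeks.
U has 2 weeks of float (longest path through it is 22).
The binding chain switches to U→C→V→T = 7+3+10+6 = 26; finish 26 weeks.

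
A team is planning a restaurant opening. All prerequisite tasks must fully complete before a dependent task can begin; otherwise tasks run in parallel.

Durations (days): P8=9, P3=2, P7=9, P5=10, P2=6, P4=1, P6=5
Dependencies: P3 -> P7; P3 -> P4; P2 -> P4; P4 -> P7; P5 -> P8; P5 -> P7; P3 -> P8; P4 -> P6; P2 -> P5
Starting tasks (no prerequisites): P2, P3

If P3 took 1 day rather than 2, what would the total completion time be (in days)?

25

As given, the longest chain is P2→P5→P7 = 6+10+9 = 25, so the finish is 25 days.
The longest path through P3 is only 12 days, so P3 has float 13.
The critical path is still P2→P5→P7; finish is now 25 days.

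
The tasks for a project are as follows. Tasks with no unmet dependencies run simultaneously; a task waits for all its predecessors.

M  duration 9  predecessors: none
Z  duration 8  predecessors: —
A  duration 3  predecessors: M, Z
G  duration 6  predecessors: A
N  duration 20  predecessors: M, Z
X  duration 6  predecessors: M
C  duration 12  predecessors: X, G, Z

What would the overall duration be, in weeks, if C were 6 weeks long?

Actual critical path: M→A→G→C = 9+3+6+12 = 30 ⇒ 30 weeks.
Since C is critical, the -6 change carries straight to that chain (now 24 weeks).
Now M→N = 9+20 = 29 is longest, so the finish becomes 29 weeks.

29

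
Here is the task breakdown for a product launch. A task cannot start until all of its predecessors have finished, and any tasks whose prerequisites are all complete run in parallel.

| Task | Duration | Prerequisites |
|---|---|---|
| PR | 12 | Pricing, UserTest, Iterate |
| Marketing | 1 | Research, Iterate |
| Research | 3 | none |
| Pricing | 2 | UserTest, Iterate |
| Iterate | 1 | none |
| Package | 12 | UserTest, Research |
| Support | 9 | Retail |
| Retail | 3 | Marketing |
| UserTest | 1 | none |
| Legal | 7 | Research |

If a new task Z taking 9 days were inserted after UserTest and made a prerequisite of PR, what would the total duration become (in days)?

22

Originally the product launch takes 16 days.
With Z inserted, PR now waits for max(Pricing, UserTest, Iterate, Z).
New critical path: UserTest→Z→PR = 1+9+12 = 22 ⇒ 22 days.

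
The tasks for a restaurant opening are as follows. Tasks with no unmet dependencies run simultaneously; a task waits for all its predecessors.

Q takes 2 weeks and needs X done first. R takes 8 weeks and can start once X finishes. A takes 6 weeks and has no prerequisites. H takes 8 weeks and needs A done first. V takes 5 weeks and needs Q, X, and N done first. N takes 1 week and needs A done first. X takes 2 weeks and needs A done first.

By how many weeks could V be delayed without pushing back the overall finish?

A→X→R = 6+2+8 = 16 sets the makespan at 16 weeks.
Longest path through V: 15 weeks (earliest finish 15, latest finish 16).
Float = 16 − 15 = 1.

1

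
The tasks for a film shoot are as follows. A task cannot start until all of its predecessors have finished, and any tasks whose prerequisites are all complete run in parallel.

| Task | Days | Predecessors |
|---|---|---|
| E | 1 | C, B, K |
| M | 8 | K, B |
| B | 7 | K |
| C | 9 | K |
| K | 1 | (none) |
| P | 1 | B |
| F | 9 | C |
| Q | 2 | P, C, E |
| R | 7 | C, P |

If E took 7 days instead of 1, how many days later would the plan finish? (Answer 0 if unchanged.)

0

The binding path is K→C→F = 1+9+9 = 19; finish at 19 days.
The longest path through E is only 13 days, so E has float 6.
The binding chain switches to K→C→E→Q = 1+9+7+2 = 19; finish 19 days.
Change in finish: 19 − 19 = +0 days.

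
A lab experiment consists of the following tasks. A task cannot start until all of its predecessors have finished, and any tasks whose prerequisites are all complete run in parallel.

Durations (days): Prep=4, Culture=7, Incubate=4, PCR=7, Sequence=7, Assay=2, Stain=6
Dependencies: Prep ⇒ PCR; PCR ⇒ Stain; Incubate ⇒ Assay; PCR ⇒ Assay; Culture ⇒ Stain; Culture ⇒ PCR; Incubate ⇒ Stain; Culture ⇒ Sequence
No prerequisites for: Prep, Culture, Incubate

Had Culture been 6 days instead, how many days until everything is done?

19

The binding path is Culture→PCR→Stain = 7+7+6 = 20; finish at 20 days.
Culture is on the critical path; changing it to 6 makes that path 19 days.
That remains the longest chain; total 19 days.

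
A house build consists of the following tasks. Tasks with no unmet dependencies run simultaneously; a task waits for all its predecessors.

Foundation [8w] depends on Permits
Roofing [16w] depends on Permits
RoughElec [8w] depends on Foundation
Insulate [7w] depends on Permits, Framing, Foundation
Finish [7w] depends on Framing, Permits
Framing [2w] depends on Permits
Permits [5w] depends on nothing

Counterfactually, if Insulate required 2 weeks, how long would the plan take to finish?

The binding path is Permits→Foundation→RoughElec = 5+8+8 = 21; finish at 21 weeks.
The longest path through Insulate is only 20 weeks, so Insulate has float 1.
That remains the longest chain; total 21 weeks.

21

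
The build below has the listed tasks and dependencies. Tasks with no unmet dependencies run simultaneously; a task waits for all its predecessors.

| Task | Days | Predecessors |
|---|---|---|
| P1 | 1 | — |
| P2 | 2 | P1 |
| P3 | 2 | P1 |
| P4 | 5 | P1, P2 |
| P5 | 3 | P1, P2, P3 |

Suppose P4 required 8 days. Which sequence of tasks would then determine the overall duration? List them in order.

The binding path is P1→P2→P4 = 1+2+5 = 8; finish at 8 days.
P4 is on the critical path; changing it to 8 makes that path 11 days.
That remains the longest chain; total 11 days.

P1, P2, P4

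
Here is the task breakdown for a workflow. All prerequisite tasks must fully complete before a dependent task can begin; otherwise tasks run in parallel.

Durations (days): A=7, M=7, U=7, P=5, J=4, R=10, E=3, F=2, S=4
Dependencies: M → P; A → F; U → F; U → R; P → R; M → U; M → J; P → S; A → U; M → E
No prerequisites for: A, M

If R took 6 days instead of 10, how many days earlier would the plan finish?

4

The binding path is A→U→R = 7+7+10 = 24; finish at 24 days.
Since R is critical, the -4 change carries straight to that chain (now 20 days).
No other chain overtakes it, so the finish is 20 days.
Change in finish: 20 − 24 = -4 days.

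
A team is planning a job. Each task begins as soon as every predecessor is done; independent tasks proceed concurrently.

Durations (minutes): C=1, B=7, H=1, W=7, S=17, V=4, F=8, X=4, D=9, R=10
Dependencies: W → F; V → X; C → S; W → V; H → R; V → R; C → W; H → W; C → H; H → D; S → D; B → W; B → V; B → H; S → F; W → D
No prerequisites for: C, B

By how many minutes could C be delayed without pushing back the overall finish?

2

Critical path: B→H→W→V→R = 7+1+7+4+10 = 29, so the finish is 29 minutes.
The longest chain containing C totals 27 minutes.
Slack of C = 2 − 0 = 2 minutes.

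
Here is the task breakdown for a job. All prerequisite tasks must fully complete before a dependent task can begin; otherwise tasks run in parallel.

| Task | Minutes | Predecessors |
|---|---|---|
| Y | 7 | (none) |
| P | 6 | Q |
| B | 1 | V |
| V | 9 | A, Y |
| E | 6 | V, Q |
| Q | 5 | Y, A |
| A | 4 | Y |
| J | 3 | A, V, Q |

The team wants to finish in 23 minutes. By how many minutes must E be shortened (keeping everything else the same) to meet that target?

Current finish: 26 minutes; target: 23.
E is on every critical path, so each minute cut from E cuts the finish by one (this holds down to a finish of 23).
Need 26 − 23 = 3 minutes off E → E becomes 3 minutes, finish becomes 23.

3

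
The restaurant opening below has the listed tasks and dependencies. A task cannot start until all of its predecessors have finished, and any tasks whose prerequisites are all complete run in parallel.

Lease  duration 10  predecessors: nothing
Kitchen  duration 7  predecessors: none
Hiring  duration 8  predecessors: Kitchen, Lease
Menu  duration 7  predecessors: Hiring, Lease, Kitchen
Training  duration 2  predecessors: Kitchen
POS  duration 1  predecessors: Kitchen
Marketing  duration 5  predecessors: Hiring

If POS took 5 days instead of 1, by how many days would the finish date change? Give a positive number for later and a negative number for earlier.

0

Actual critical path: Lease→Hiring→Menu = 10+8+7 = 25 ⇒ 25 days.
POS has 17 days of float (longest path through it is 8).
No other chain overtakes it, so the finish is 25 days.
Change in finish: 25 − 25 = +0 days.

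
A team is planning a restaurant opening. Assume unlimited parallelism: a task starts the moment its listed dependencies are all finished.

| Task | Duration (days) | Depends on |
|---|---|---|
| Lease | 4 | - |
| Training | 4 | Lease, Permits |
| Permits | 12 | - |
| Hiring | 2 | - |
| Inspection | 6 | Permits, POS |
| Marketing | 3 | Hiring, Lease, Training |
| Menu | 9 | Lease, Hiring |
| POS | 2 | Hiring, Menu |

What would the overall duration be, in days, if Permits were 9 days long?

21

Critical path before the change: Lease→Menu→POS→Inspection = 4+9+2+6 = 21 giving 21 days.
The longest path through Permits is only 19 days, so Permits has float 2.
No other chain overtakes it, so the finish is 21 days.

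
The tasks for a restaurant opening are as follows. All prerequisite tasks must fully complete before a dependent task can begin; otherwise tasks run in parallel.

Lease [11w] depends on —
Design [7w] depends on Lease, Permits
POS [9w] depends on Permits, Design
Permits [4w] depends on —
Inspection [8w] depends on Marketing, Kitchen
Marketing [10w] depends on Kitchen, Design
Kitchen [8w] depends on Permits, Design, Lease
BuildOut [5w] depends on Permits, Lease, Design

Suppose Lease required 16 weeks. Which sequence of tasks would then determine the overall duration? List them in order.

Lease, Design, Kitchen, Marketing, Inspection

As given, the longest chain is Lease→Design→Kitchen→Marketing→Inspection = 11+7+8+10+8 = 44, so the finish is 44 weeks.
Since Lease is critical, the +5 change carries straight to that chain (now 49 weeks).
No other chain overtakes it, so the finish is 49 weeks.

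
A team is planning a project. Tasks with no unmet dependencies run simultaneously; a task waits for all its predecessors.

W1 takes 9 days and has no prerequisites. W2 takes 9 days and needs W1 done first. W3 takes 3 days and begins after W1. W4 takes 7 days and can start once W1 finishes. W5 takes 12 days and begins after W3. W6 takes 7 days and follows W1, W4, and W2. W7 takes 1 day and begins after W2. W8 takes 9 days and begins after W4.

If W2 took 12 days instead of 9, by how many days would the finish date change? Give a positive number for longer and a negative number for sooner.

3

Critical path before the change: W1→W2→W6 = 9+9+7 = 25 giving 25 days.
Since W2 is critical, the +3 change carries straight to that chain (now 28 days).
The critical path is still W1→W2→W6; finish is now 28 days.
Change in finish: 28 − 25 = +3 days.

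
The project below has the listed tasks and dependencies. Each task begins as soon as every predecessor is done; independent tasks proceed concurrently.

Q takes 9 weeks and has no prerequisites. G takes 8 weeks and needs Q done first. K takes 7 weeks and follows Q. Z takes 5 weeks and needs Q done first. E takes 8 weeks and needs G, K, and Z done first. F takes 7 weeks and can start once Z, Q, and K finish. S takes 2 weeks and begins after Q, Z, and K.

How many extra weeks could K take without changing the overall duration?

1

The longest chain is Q→G→E = 9+8+8 = 25; overall finish 25 weeks.
The longest chain containing K totals 24 weeks.
Float = 25 − 24 = 1.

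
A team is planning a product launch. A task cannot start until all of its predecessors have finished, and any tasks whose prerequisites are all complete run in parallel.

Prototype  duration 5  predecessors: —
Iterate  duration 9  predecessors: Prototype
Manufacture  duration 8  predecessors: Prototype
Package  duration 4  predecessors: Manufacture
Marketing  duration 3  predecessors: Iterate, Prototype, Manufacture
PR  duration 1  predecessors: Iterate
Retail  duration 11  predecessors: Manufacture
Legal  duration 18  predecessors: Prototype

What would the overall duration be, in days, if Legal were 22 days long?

27

Actual critical path: Prototype→Manufacture→Retail = 5+8+11 = 24 ⇒ 24 days.
The longest path through Legal is only 23 days, so Legal has float 1.
The binding chain switches to Prototype→Legal = 5+22 = 27; finish 27 days.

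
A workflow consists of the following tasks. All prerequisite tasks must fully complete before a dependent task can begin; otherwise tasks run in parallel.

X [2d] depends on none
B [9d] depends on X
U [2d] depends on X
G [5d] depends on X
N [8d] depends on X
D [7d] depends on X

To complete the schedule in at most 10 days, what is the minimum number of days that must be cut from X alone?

Current finish: 11 days; target: 10.
X is on every critical path, so each day cut from X cuts the finish by one (this holds down to a finish of 10).
Need 11 − 10 = 1 day off X → X becomes 1 day, finish becomes 10.

1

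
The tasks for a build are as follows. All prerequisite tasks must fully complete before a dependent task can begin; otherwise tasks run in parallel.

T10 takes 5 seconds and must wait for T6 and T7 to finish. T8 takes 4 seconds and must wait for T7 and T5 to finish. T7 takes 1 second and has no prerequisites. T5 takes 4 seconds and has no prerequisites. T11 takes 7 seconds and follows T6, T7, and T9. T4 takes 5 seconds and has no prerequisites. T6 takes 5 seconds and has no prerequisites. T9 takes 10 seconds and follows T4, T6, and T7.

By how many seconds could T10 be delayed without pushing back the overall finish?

T4→T9→T11 = 5+10+7 = 22 sets the makespan at 22 seconds.
The longest chain containing T10 totals 10 seconds.
So T10 can slip 22 − 10 = 12 seconds.

12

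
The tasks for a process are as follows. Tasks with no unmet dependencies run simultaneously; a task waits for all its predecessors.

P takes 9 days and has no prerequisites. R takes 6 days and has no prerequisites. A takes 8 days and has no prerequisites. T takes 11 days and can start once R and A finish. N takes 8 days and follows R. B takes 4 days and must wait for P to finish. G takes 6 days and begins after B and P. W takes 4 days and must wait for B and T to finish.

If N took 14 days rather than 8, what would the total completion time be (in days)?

23

Actual critical path: A→T→W = 8+11+4 = 23 ⇒ 23 days.
The longest path through N is only 14 days, so N has float 9.
No other chain overtakes it, so the finish is 23 days.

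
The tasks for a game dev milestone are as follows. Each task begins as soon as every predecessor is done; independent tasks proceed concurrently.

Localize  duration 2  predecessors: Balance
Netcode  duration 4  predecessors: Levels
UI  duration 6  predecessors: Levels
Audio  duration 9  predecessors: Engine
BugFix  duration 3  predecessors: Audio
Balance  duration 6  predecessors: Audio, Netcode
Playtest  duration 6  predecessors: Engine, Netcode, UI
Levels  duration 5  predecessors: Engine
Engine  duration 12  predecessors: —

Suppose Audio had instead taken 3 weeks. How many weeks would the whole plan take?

29

Baseline: Engine→Audio→Balance→Localize = 12+9+6+2 = 29 → 29 weeks.
Since Audio is critical, the -6 change carries straight to that chain (now 23 weeks).
Now Engine→Levels→UI→Playtest = 12+5+6+6 = 29 is longest, so the finish becomes 29 weeks.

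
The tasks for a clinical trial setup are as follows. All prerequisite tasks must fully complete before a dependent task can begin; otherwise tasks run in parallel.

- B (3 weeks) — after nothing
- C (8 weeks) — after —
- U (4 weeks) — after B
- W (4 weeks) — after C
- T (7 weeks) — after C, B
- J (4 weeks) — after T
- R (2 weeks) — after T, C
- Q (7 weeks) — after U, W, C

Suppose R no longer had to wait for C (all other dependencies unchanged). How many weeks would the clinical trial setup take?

Original critical path: C→W→Q = 8+4+7 = 19 ⇒ 19 weeks.
Dropping C→R doesn't change R's earliest start (15); another predecessor still binds.
The longest chain is now C→W→Q = 8+4+7 = 19, so the clinical trial setup takes 19 weeks.

19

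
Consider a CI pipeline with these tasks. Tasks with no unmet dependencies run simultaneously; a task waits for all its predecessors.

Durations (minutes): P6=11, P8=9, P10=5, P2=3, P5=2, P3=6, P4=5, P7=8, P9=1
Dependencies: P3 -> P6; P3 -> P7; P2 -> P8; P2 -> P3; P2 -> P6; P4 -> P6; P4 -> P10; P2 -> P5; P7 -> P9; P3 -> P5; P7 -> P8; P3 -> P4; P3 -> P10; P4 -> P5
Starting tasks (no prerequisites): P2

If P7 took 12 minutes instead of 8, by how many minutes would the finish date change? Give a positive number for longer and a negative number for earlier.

The binding path is P2→P3→P7→P8 = 3+6+8+9 = 26; finish at 26 minutes.
Since P7 is critical, the +4 change carries straight to that chain (now 30 minutes).
The critical path is still P2→P3→P7→P8; finish is now 30 minutes.
Change in finish: 30 − 26 = +4 minutes.

4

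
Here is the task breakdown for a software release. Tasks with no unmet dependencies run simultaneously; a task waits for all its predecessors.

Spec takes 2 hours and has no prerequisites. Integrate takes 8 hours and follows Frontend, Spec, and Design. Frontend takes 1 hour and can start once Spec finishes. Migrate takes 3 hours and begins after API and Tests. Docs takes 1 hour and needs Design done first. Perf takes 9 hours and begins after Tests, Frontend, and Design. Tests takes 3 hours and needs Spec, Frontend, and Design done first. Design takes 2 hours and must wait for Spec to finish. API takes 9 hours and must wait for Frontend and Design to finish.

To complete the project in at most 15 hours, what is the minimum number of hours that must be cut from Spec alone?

Current finish: 16 hours; target: 15.
Spec is on every critical path, so each hour cut from Spec cuts the finish by one (this holds down to a finish of 15).
Need 16 − 15 = 1 hour off Spec → Spec becomes 1 hour, finish becomes 15.

1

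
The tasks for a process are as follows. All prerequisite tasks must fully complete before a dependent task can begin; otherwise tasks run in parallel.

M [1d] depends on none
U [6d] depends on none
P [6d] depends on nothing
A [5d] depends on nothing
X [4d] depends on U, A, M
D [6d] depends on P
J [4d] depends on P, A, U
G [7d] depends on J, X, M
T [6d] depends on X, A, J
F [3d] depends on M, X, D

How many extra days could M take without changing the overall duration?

Critical path: U→X→G = 6+4+7 = 17, so the finish is 17 days.
M finishes as early as 1 and must finish by 6.
Float = 17 − 12 = 5.

5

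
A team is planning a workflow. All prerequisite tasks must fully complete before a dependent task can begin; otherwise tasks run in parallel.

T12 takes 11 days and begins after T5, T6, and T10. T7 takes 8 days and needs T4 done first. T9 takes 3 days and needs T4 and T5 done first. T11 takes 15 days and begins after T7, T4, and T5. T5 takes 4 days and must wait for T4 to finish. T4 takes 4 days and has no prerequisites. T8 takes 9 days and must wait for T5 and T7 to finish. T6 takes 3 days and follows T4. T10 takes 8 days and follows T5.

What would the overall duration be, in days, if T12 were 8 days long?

Critical path before the change: T4→T5→T10→T12 = 4+4+8+11 = 27 giving 27 days.
T12 is on the critical path; changing it to 8 makes that path 24 days.
The binding chain switches to T4→T7→T11 = 4+8+15 = 27; finish 27 days.

27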